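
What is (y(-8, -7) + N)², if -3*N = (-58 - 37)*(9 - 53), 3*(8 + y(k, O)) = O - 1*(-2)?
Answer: 1968409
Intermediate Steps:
y(k, O) = -22/3 + O/3 (y(k, O) = -8 + (O - 1*(-2))/3 = -8 + (O + 2)/3 = -8 + (2 + O)/3 = -8 + (⅔ + O/3) = -22/3 + O/3)
N = -4180/3 (N = -(-58 - 37)*(9 - 53)/3 = -(-95)*(-44)/3 = -⅓*4180 = -4180/3 ≈ -1393.3)
(y(-8, -7) + N)² = ((-22/3 + (⅓)*(-7)) - 4180/3)² = ((-22/3 - 7/3) - 4180/3)² = (-29/3 - 4180/3)² = (-1403)² = 1968409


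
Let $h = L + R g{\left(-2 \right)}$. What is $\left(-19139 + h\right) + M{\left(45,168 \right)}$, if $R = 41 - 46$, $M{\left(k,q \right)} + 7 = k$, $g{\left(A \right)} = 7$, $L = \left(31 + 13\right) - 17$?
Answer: $-19109$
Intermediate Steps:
$L = 27$ ($L = 44 - 17 = 27$)
$M{\left(k,q \right)} = -7 + k$
$R = -5$ ($R = 41 - 46 = -5$)
$h = -8$ ($h = 27 - 35 = -8$)
$\left(-19139 + h\right) + M{\left(45,168 \right)} = \left(-19139 - 8\right) + \left(-7 + 45\right) = -19147 + 38 = -19109$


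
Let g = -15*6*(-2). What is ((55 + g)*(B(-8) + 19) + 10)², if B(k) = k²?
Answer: 380835225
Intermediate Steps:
g = 180 (g = -3*30*(-2) = -90*(-2) = 180)
((55 + g)*(B(-8) + 19) + 10)² = ((55 + 180)*((-8)² + 19) + 10)² = (235*(64 + 19) + 10)² = (235*83 + 10)² = (19505 + 10)² = 19515² = 380835225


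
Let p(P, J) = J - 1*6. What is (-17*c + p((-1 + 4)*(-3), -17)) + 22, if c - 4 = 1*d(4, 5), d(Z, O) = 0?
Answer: -69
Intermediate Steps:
c = 4 (c = 4 + 1*0 = 4 + 0 = 4)
p(P, J) = -6 + J (p(P, J) = J - 6 = -6 + J)
(-17*c + p((-1 + 4)*(-3), -17)) + 22 = (-17*4 + (-6 - 17)) + 22 = (-68 - 23) + 22 = -91 + 22 = -69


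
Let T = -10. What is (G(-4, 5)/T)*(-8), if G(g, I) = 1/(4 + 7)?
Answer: 4/55 ≈ 0.072727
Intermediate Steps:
G(g, I) = 1/11
(G(-4, 5)/T)*(-8) = ((1/11)/(-10))*(-8) = -⅒*1/11*(-8) = -1/110*(-8) = 4/55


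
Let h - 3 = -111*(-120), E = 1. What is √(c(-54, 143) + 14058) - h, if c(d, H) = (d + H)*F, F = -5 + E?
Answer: -13323 + √13702 ≈ -13206.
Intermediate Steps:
F = -4 (F = -5 + 1 = -4)
c(d, H) = -4*H - 4*d (c(d, H) = (d + H)*(-4) = (H + d)*(-4) = -4*H - 4*d)
h = 13323 (h = 3 - 111*(-120) = 3 + 13320 = 13323)
√(c(-54, 143) + 14058) - h = √((-4*143 - 4*(-54)) + 14058) - 1*13323 = √((-572 + 216) + 14058) - 13323 = √(-356 + 14058) - 13323 = √13702 - 13323 = -13323 + √13702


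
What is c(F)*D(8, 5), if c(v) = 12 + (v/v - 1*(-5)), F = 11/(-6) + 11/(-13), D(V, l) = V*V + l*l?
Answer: 1602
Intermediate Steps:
D(V, l) = V² + l²
F = -209/78 (F = 11*(-⅙) + 11*(-1/13) = -11/6 - 11/13 = -209/78 ≈ -2.6795)
c(v) = 18 (c(v) = 12 + (1 + 5) = 12 + 6 = 18)
c(F)*D(8, 5) = 18*(8² + 5²) = 18*(64 + 25) = 18*89 = 1602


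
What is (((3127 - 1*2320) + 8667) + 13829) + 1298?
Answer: 24601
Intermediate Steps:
(((3127 - 1*2320) + 8667) + 13829) + 1298 = (((3127 - 2320) + 8667) + 13829) + 1298 = ((807 + 8667) + 13829) + 1298 = (9474 + 13829) + 1298 = 23303 + 1298 = 24601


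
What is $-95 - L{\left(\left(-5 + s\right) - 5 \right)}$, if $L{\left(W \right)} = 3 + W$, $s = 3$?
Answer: $-91$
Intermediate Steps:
$-95 - L{\left(\left(-5 + s\right) - 5 \right)} = -95 - \left(3 + \left(\left(-5 + 3\right) - 5\right)\right) = -95 - \left(3 - 7\right) = -95 - -4 = -95 + 4 = -91$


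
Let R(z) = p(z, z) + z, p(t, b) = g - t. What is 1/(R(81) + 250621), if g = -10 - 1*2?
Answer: 1/250609 ≈ 3.9903e-6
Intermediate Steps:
g = -12 (g = -10 - 2 = -12)
p(t, b) = -12 - t
R(z) = -12 (R(z) = (-12 - z) + z = -12)
1/(R(81) + 250621) = 1/(-12 + 250621) = 1/250609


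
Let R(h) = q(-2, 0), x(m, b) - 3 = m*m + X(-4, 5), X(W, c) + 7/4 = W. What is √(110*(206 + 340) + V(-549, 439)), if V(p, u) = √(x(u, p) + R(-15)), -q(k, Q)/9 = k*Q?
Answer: √(240240 + 2*√770873)/2 ≈ 245.97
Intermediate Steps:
X(W, c) = -7/4 + W
x(m, b) = -11/4 + m² (x(m, b) = 3 + (m*m + (-7/4 - 4)) = 3 + (m² - 23/4) = 3 + (-23/4 + m²) = -11/4 + m²)
q(k, Q) = -9*Q*k (q(k, Q) = -9*k*Q = -9*Q*k)
R(h) = 0 (R(h) = -9*0*(-2) = 0)
V(p, u) = √(-11/4 + u²) (V(p, u) = √((-11/4 + u²) + 0) = √(-11/4 + u²))
√(110*(206 + 340) + V(-549, 439)) = √(110*(206 + 340) + √(-11 + 4*439²)/2) = √(110*546 + √(-11 + 4*192721)/2) = √(60060 + √(-11 + 770884)/2) = √(60060 + √770873/2)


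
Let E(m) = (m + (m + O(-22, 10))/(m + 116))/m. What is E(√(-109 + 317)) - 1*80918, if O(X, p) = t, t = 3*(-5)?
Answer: -1071988285/13248 - 487*√13/172224 ≈ -80917.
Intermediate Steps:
t = -15
O(X, p) = -15
E(m) = (m + (-15 + m)/(116 + m))/m (E(m) = (m + (m - 15)/(m + 116))/m = (m + (-15 + m)/(116 + m))/m)
E(√(-109 + 317)) - 1*80918 = (-15 + (√(-109 + 317))² + 117*√(-109 + 317))/((√(-109 + 317))*(116 + √(-109 + 317))) - 1*80918 = (-15 + (√208)² + 117*√208)/((√208)*(116 + √208)) - 80918 = (-15 + (4*√13)² + 117*(4*√13))/(((4*√13))*(116 + 4*√13)) - 80918 = (√13/52)*(-15 + 208 + 468*√13)/(116 + 4*√13) - 80918 = (√13/52)*(193 + 468*√13)/(116 + 4*√13) - 80918 = √13*(193 + 468*√13)/(52*(116 + 4*√13)) - 80918 = -80918 + √13*(193 + 468*√13)/(52*(116 + 4*√13))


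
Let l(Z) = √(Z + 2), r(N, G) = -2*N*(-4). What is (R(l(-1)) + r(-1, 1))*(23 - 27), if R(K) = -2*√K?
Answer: 40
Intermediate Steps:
r(N, G) = 8*N
l(Z) = √(2 + Z)
(R(l(-1)) + r(-1, 1))*(23 - 27) = (-2*(2 - 1)^(¼) + 8*(-1))*(23 - 27) = (-2*√(√1) - 8)*(-4) = (-2*√1 - 8)*(-4) = (-2*1 - 8)*(-4) = (-2 - 8)*(-4) = -10*(-4) = 40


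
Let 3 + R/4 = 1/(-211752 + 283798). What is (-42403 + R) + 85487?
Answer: 1551582658/36023 ≈ 43072.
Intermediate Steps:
R = -432274/36023 (R = -12 + 4/(-211752 + 283798) = -12 + 4/72046 = -12 + 4*(1/72046) = -12 + 2/36023 = -432274/36023 ≈ -12.000)
(-42403 + R) + 85487 = (-42403 - 432274/36023) + 85487 = -1527915543/36023 + 85487 = 1551582658/36023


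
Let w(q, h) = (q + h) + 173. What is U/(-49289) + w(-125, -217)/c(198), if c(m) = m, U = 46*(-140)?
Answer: -306727/424314 ≈ -0.72288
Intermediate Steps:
w(q, h) = 173 + h + q (w(q, h) = (h + q) + 173 = 173 + h + q)
U = -6440
U/(-49289) + w(-125, -217)/c(198) = -6440/(-49289) + (173 - 217 - 125)/198 = -6440*(-1/49289) - 169*1/198 = 280/2143 - 169/198 = -306727/424314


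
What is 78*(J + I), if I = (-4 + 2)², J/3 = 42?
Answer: 10140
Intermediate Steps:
J = 126 (J = 3*42 = 126)
I = 4 (I = (-2)² = 4)
78*(J + I) = 78*(126 + 4) = 78*130 = 10140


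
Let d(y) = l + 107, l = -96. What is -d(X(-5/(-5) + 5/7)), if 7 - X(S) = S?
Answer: -11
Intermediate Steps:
X(S) = 7 - S
d(y) = 11 (d(y) = -96 + 107 = 11)
-d(X(-5/(-5) + 5/7)) = -1*11 = -11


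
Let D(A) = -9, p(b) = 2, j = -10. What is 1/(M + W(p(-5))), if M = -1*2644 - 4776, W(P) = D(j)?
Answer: -1/7429 ≈ -0.00013461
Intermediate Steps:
W(P) = -9
M = -7420 (M = -2644 - 4776 = -7420)
1/(M + W(p(-5))) = 1/(-7420 - 9) = 1/(-7429) = -1/7429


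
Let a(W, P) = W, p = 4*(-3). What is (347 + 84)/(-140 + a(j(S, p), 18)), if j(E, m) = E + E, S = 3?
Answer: -431/134 ≈ -3.2164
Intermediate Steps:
p = -12
j(E, m) = 2*E
(347 + 84)/(-140 + a(j(S, p), 18)) = (347 + 84)/(-140 + 2*3) = 431/(-140 + 6) = 431/(-134) = 431*(-1/134) = -431/134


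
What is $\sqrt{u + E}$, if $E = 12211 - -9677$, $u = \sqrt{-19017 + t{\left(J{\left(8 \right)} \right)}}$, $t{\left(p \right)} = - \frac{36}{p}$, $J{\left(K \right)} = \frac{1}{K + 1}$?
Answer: $\sqrt{21888 + 3 i \sqrt{2149}} \approx 147.95 + 0.47 i$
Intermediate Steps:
$J{\left(K \right)} = \frac{1}{1 + K}$
$u = 3 i \sqrt{2149}$ ($u = \sqrt{-19017 - \frac{36}{\frac{1}{1 + 8}}} = \sqrt{-19017 - \frac{36}{\frac{1}{9}}} = \sqrt{-19017 - 36 \frac{1}{\frac{1}{9}}} = \sqrt{-19017 - 324} = \sqrt{-19341} = 3 i \sqrt{2149} \approx 139.07 i$)
$E = 21888$ ($E = 12211 + 9677 = 21888$)
$\sqrt{u + E} = \sqrt{3 i \sqrt{2149} + 21888} = \sqrt{21888 + 3 i \sqrt{2149}}$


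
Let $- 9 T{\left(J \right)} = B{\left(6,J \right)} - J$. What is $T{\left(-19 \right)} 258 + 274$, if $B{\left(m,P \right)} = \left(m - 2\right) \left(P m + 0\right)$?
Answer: $\frac{38404}{3} \approx 12801.0$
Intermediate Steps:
$B{\left(m,P \right)} = P m \left(-2 + m\right)$ ($B{\left(m,P \right)} = \left(-2 + m\right) P m = P m \left(-2 + m\right)$)
$T{\left(J \right)} = - \frac{23 J}{9}$ ($T{\left(J \right)} = - \frac{J 6 \left(-2 + 6\right) - J}{9} = - \frac{J 6 \cdot 4 - J}{9} = - \frac{24 J - J}{9} = - \frac{23 J}{9}$)
$T{\left(-19 \right)} 258 + 274 = \left(- \frac{23}{9}\right) \left(-19\right) 258 + 274 = \frac{437}{9} \cdot 258 + 274 = \frac{37582}{3} + 274 = \frac{38404}{3}$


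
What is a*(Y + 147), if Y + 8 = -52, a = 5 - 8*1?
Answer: -261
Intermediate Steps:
a = -3 (a = 5 - 8 = -3)
Y = -60 (Y = -8 - 52 = -60)
a*(Y + 147) = -3*(-60 + 147) = -3*87 = -261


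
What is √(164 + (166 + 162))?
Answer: 2*√123 ≈ 22.181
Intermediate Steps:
√(164 + (166 + 162)) = √(164 + 328) = √492 = 2*√123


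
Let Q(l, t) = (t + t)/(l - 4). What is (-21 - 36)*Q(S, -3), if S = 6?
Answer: 171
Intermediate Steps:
Q(l, t) = 2*t/(-4 + l) (Q(l, t) = (2*t)/(-4 + l) = 2*t/(-4 + l))
(-21 - 36)*Q(S, -3) = (-21 - 36)*(2*(-3)/(-4 + 6)) = -114*(-3)/2 = -57*(-3) = 171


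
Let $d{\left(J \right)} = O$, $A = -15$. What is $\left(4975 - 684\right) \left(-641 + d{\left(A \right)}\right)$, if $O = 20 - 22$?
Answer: $-2759113$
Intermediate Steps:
$O = -2$
$d{\left(J \right)} = -2$
$\left(4975 - 684\right) \left(-641 + d{\left(A \right)}\right) = \left(4975 - 684\right) \left(-641 - 2\right) = 4291 \left(-643\right) = -2759113$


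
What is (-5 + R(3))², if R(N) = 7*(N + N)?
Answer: 1369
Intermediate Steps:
R(N) = 14*N (R(N) = 7*(2*N) = 14*N)
(-5 + R(3))² = (-5 + 14*3)² = (-5 + 42)² = 37² = 1369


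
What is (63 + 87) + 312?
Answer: 462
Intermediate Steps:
(63 + 87) + 312 = 150 + 312 = 462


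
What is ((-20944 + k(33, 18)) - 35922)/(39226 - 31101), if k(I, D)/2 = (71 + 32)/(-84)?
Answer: -95539/13650 ≈ -6.9992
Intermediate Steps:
k(I, D) = -103/42 (k(I, D) = 2*((71 + 32)/(-84)) = 2*(103*(-1/84)) = 2*(-103/84) = -103/42)
((-20944 + k(33, 18)) - 35922)/(39226 - 31101) = ((-20944 - 103/42) - 35922)/(39226 - 31101) = (-879751/42 - 35922)/8125 = -2388475/42*1/8125 = -95539/13650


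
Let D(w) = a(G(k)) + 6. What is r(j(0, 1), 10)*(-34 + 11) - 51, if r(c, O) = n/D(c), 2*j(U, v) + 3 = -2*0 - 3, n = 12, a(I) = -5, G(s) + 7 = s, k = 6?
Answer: -327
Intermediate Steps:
G(s) = -7 + s
D(w) = 1 (D(w) = -5 + 6 = 1)
j(U, v) = -3 (j(U, v) = -3/2 + (-2*0 - 3)/2 = -3/2 + (0 - 3)/2 = -3/2 + (½)*(-3) = -3/2 - 3/2 = -3)
r(c, O) = 12 (r(c, O) = 12/1 = 12*1 = 12)
r(j(0, 1), 10)*(-34 + 11) - 51 = 12*(-34 + 11) - 51 = 12*(-23) - 51 = -276 - 51 = -327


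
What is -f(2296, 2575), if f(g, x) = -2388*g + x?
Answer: 5480273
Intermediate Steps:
f(g, x) = x - 2388*g
-f(2296, 2575) = -(2575 - 2388*2296) = -(2575 - 5482848) = -1*(-5480273) = 5480273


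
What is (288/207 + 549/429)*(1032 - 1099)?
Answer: -588595/3289 ≈ -178.96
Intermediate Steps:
(288/207 + 549/429)*(1032 - 1099) = (288*(1/207) + 549*(1/429))*(-67) = (32/23 + 183/143)*(-67) = (8785/3289)*(-67) = -588595/3289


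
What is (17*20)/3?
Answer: 340/3 ≈ 113.33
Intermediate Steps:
(17*20)/3 = 340*(1/3) = 340/3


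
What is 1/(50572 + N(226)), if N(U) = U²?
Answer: 1/101648 ≈ 9.8379e-6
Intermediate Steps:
1/(50572 + N(226)) = 1/(50572 + 226²) = 1/(50572 + 51076) = 1/101648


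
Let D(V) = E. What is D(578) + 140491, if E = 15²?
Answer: 140716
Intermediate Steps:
E = 225
D(V) = 225
D(578) + 140491 = 225 + 140491 = 140716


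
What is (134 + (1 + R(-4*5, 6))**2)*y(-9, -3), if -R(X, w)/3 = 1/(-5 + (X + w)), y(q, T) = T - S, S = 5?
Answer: -390864/361 ≈ -1082.7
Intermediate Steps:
y(q, T) = -5 + T (y(q, T) = T - 1*5 = T - 5 = -5 + T)
R(X, w) = -3/(-5 + X + w) (R(X, w) = -3/(-5 + (X + w)) = -3/(-5 + X + w))
(134 + (1 + R(-4*5, 6))**2)*y(-9, -3) = (134 + (1 - 3/(-5 - 4*5 + 6))**2)*(-5 - 3) = (134 + (1 - 3/(-5 - 20 + 6))**2)*(-8) = (134 + (1 - 3/(-19))**2)*(-8) = (134 + (1 - 3*(-1/19))**2)*(-8) = (134 + (1 + 3/19)**2)*(-8) = (134 + (22/19)**2)*(-8) = (134 + 484/361)*(-8) = (48858/361)*(-8) = -390864/361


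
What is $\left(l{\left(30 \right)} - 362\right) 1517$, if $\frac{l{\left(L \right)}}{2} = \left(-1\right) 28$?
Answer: $-634106$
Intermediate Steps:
$l{\left(L \right)} = -56$ ($l{\left(L \right)} = 2 \left(\left(-1\right) 28\right) = 2 \left(-28\right) = -56$)
$\left(l{\left(30 \right)} - 362\right) 1517 = \left(-56 - 362\right) 1517 = \left(-418\right) 1517 = -634106$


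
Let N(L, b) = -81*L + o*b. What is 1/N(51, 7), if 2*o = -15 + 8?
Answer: -2/8311 ≈ -0.00024064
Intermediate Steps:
o = -7/2 (o = (-15 + 8)/2 = (½)*(-7) = -7/2 ≈ -3.5000)
N(L, b) = -81*L - 7*b/2
1/N(51, 7) = 1/(-81*51 - 7/2*7) = 1/(-4131 - 49/2) = 1/(-8311/2) = -2/8311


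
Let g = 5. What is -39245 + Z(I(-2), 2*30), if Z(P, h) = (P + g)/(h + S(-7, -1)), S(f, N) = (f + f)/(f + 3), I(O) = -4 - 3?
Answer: -4984119/127 ≈ -39245.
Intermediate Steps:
I(O) = -7
S(f, N) = 2*f/(3 + f) (S(f, N) = (2*f)/(3 + f) = 2*f/(3 + f))
Z(P, h) = (5 + P)/(7/2 + h) (Z(P, h) = (P + 5)/(h + 2*(-7)/(3 - 7)) = (5 + P)/(h + 2*(-7)/(-4)) = (5 + P)/(h + 2*(-7)*(-¼)) = (5 + P)/(h + 7/2) = (5 + P)/(7/2 + h))
-39245 + Z(I(-2), 2*30) = -39245 + 2*(5 - 7)/(7 + 2*(2*30)) = -39245 + 2*(-2)/(7 + 2*60) = -39245 + 2*(-2)/(7 + 120) = -39245 + 2*(-2)/127 = -39245 + 2*(1/127)*(-2) = -39245 - 4/127 = -4984119/127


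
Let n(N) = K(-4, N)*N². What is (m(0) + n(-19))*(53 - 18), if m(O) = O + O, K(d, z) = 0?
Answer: 0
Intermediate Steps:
n(N) = 0 (n(N) = 0*N² = 0)
m(O) = 2*O
(m(0) + n(-19))*(53 - 18) = (2*0 + 0)*(53 - 18) = (0 + 0)*35 = 0*35 = 0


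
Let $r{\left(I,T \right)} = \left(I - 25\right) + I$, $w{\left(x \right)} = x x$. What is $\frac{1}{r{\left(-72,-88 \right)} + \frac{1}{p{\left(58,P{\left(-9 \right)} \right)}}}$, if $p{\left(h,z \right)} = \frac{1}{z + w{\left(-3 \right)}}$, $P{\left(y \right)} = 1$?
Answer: $- \frac{1}{159} \approx -0.0062893$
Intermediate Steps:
$w{\left(x \right)} = x^{2}$
$p{\left(h,z \right)} = \frac{1}{9 + z}$ ($p{\left(h,z \right)} = \frac{1}{z + \left(-3\right)^{2}} = \frac{1}{z + 9} = \frac{1}{9 + z}$)
$r{\left(I,T \right)} = -25 + 2 I$ ($r{\left(I,T \right)} = \left(-25 + I\right) + I = -25 + 2 I$)
$\frac{1}{r{\left(-72,-88 \right)} + \frac{1}{p{\left(58,P{\left(-9 \right)} \right)}}} = \frac{1}{\left(-25 + 2 \left(-72\right)\right) + \frac{1}{\frac{1}{9 + 1}}} = \frac{1}{\left(-25 - 144\right) + \frac{1}{\frac{1}{10}}} = \frac{1}{-169 + \frac{1}{\frac{1}{10}}} = \frac{1}{-169 + 10} = \frac{1}{-159} = - \frac{1}{159}$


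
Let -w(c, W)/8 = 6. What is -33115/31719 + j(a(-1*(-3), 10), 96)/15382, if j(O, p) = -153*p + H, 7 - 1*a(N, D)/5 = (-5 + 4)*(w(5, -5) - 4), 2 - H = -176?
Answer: -484808810/243950829 ≈ -1.9873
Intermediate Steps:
w(c, W) = -48 (w(c, W) = -8*6 = -48)
H = 178 (H = 2 - 1*(-176) = 2 + 176 = 178)
a(N, D) = -225 (a(N, D) = 35 - 5*(-5 + 4)*(-48 - 4) = 35 - (-5)*(-52) = 35 - 5*52 = 35 - 260 = -225)
j(O, p) = 178 - 153*p (j(O, p) = -153*p + 178 = 178 - 153*p)
-33115/31719 + j(a(-1*(-3), 10), 96)/15382 = -33115/31719 + (178 - 153*96)/15382 = -33115*1/31719 + (178 - 14688)*(1/15382) = -33115/31719 - 14510*1/15382 = -33115/31719 - 7255/7691 = -484808810/243950829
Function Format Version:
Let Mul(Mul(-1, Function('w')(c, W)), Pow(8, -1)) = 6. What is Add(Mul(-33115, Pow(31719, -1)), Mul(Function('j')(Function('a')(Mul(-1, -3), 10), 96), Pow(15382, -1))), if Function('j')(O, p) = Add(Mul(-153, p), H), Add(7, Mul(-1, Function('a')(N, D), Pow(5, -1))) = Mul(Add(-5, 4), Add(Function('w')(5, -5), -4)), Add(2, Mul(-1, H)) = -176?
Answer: Rational(-484808810, 243950829) ≈ -1.9873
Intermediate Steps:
Function('w')(c, W) = -48 (Function('w')(c, W) = Mul(-8, 6) = -48)
H = 178 (H = Add(2, Mul(-1, -176)) = Add(2, 176) = 178)
Function('a')(N, D) = -225 (Function('a')(N, D) = Add(35, Mul(-5, Mul(Add(-5, 4), Add(-48, -4)))) = Add(35, Mul(-5, Mul(-1, -52))) = Add(35, Mul(-5, 52)) = Add(35, -260) = -225)
Function('j')(O, p) = Add(178, Mul(-153, p)) (Function('j')(O, p) = Add(Mul(-153, p), 178) = Add(178, Mul(-153, p)))
Add(Mul(-33115, Pow(31719, -1)), Mul(Function('j')(Function('a')(Mul(-1, -3), 10), 96), Pow(15382, -1))) = Add(Mul(-33115, Pow(31719, -1)), Mul(Add(178, Mul(-153, 96)), Pow(15382, -1))) = Add(Mul(-33115, Rational(1, 31719)), Mul(Add(178, -14688), Rational(1, 15382))) = Add(Rational(-33115, 31719), Mul(-14510, Rational(1, 15382))) = Add(Rational(-33115, 31719), Rational(-7255, 7691)) = Rational(-484808810, 243950829)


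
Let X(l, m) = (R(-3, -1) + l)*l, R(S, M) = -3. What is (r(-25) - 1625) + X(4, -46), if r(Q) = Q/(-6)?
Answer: -9701/6 ≈ -1616.8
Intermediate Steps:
r(Q) = -Q/6 (r(Q) = Q*(-⅙) = -Q/6)
X(l, m) = l*(-3 + l) (X(l, m) = (-3 + l)*l = l*(-3 + l))
(r(-25) - 1625) + X(4, -46) = (-⅙*(-25) - 1625) + 4*(-3 + 4) = (25/6 - 1625) + 4*1 = -9725/6 + 4 = -9701/6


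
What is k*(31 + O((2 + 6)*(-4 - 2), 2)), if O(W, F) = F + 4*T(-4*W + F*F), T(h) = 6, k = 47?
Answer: 2679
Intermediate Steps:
O(W, F) = 24 + F (O(W, F) = F + 4*6 = F + 24 = 24 + F)
k*(31 + O((2 + 6)*(-4 - 2), 2)) = 47*(31 + (24 + 2)) = 47*(31 + 26) = 47*57 = 2679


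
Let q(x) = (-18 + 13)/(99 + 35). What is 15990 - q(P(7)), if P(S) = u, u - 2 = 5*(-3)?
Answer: 2142665/134 ≈ 15990.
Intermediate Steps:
u = -13 (u = 2 + 5*(-3) = 2 - 15 = -13)
P(S) = -13
q(x) = -5/134
15990 - q(P(7)) = 15990 - 1*(-5/134) = 15990 + 5/134 = 2142665/134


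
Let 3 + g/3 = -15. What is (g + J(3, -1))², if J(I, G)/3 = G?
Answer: 3249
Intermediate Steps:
g = -54 (g = -9 + 3*(-15) = -9 - 45 = -54)
J(I, G) = 3*G
(g + J(3, -1))² = (-54 + 3*(-1))² = (-54 - 3)² = (-57)² = 3249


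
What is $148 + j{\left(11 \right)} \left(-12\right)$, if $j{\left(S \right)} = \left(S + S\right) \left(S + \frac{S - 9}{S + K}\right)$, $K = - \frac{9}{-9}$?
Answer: $-2800$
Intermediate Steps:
$K = 1$ ($K = \left(-9\right) \left(- \frac{1}{9}\right) = 1$)
$j{\left(S \right)} = 2 S \left(S + \frac{-9 + S}{1 + S}\right)$ ($j{\left(S \right)} = \left(S + S\right) \left(S + \frac{S - 9}{S + 1}\right) = 2 S \left(S + \frac{-9 + S}{1 + S}\right)$)
$148 + j{\left(11 \right)} \left(-12\right) = 148 + 2 \cdot 11 \frac{1}{1 + 11} \left(-9 + 11^{2} + 2 \cdot 11\right) \left(-12\right) = 148 + 2 \cdot 11 \cdot \frac{1}{12} \left(-9 + 121 + 22\right) \left(-12\right) = 148 + 2 \cdot 11 \cdot \frac{1}{12} \cdot 134 \left(-12\right) = 148 + \frac{737}{3} \left(-12\right) = 148 - 2948 = -2800$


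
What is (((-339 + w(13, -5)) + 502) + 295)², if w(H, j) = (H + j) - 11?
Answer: 207025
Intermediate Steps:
w(H, j) = -11 + H + j
(((-339 + w(13, -5)) + 502) + 295)² = (((-339 + (-11 + 13 - 5)) + 502) + 295)² = (((-339 - 3) + 502) + 295)² = ((-342 + 502) + 295)² = (160 + 295)² = 455² = 207025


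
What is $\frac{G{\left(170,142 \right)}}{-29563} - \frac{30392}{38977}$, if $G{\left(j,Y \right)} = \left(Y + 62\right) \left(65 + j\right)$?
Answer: $- \frac{3463124}{1442149} \approx -2.4014$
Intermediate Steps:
$G{\left(j,Y \right)} = \left(62 + Y\right) \left(65 + j\right)$
$\frac{G{\left(170,142 \right)}}{-29563} - \frac{30392}{38977} = \frac{4030 + 62 \cdot 170 + 65 \cdot 142 + 142 \cdot 170}{-29563} - \frac{30392}{38977} = \left(4030 + 10540 + 9230 + 24140\right) \left(- \frac{1}{29563}\right) - \frac{30392}{38977} = 47940 \left(- \frac{1}{29563}\right) - \frac{30392}{38977} = - \frac{60}{37} - \frac{30392}{38977} = - \frac{3463124}{1442149}$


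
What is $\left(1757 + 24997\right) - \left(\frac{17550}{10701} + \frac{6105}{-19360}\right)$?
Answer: $\frac{11196743691}{418528} \approx 26753.0$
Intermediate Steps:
$\left(1757 + 24997\right) - \left(\frac{17550}{10701} + \frac{6105}{-19360}\right) = 26754 - \left(17550 \cdot \frac{1}{10701} + 6105 \left(- \frac{1}{19360}\right)\right) = 26754 - \left(\frac{1950}{1189} - \frac{111}{352}\right) = 26754 - \frac{554421}{418528} = \frac{11196743691}{418528}$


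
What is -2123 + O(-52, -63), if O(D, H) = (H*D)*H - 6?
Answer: -208517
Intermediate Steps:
O(D, H) = -6 + D*H² (O(D, H) = (D*H)*H - 6 = D*H² - 6 = -6 + D*H²)
-2123 + O(-52, -63) = -2123 + (-6 - 52*(-63)²) = -2123 + (-6 - 52*3969) = -2123 + (-6 - 206388) = -2123 - 206394 = -208517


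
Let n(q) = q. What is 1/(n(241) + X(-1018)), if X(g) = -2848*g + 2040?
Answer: 1/2901545 ≈ 3.4464e-7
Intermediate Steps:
X(g) = 2040 - 2848*g
1/(n(241) + X(-1018)) = 1/(241 + (2040 - 2848*(-1018))) = 1/(241 + (2040 + 2899264)) = 1/(241 + 2901304) = 1/2901545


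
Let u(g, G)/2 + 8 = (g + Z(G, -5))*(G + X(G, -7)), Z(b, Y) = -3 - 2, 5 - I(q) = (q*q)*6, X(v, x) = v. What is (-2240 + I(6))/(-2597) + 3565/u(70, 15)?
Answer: 18777989/10086748 ≈ 1.8616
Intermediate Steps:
I(q) = 5 - 6*q**2 (I(q) = 5 - q*q*6 = 5 - q**2*6 = 5 - 6*q**2)
Z(b, Y) = -5
u(g, G) = -16 + 4*G*(-5 + g) (u(g, G) = -16 + 2*((g - 5)*(G + G)) = -16 + 2*((-5 + g)*(2*G)) = -16 + 2*(2*G*(-5 + g)) = -16 + 4*G*(-5 + g))
(-2240 + I(6))/(-2597) + 3565/u(70, 15) = (-2240 + (5 - 6*6**2))/(-2597) + 3565/(-16 - 20*15 + 4*15*70) = (-2240 + (5 - 6*36))*(-1/2597) + 3565/(-16 - 300 + 4200) = (-2240 + (5 - 216))*(-1/2597) + 3565/3884 = (-2240 - 211)*(-1/2597) + 3565*(1/3884) = -2451*(-1/2597) + 3565/3884 = 2451/2597 + 3565/3884 = 18777989/10086748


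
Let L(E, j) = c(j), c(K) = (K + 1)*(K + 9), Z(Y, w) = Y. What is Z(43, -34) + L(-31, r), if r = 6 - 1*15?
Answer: 43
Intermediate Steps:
r = -9 (r = 6 - 15 = -9)
c(K) = (1 + K)*(9 + K)
L(E, j) = 9 + j² + 10*j
Z(43, -34) + L(-31, r) = 43 + (9 + (-9)² + 10*(-9)) = 43 + (9 + 81 - 90) = 43 + 0 = 43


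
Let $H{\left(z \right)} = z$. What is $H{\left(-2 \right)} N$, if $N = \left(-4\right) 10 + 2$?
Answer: $76$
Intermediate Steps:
$N = -38$ ($N = -40 + 2 = -38$)
$H{\left(-2 \right)} N = \left(-2\right) \left(-38\right) = 76$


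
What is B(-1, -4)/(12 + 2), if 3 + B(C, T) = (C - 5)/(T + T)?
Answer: -9/56 ≈ -0.16071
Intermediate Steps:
B(C, T) = -3 + (-5 + C)/(2*T) (B(C, T) = -3 + (C - 5)/(T + T) = -3 + (-5 + C)/((2*T)) = -3 + (-5 + C)*(1/(2*T)) = -3 + (-5 + C)/(2*T))
B(-1, -4)/(12 + 2) = ((1/2)*(-5 - 1 - 6*(-4))/(-4))/(12 + 2) = ((1/2)*(-1/4)*(-5 - 1 + 24))/14 = ((1/2)*(-1/4)*18)/14 = (1/14)*(-9/4) = -9/56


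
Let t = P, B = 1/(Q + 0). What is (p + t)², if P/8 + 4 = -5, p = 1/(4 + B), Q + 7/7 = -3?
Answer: 1157776/225 ≈ 5145.7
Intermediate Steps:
Q = -4 (Q = -1 - 3 = -4)
B = -¼ (B = 1/(-4 + 0) = 1/(-4) = -¼ ≈ -0.25000)
p = 4/15 (p = 1/(4 - ¼) = 1/(15/4) = 4/15 ≈ 0.26667)
P = -72 (P = -32 + 8*(-5) = -32 - 40 = -72)
t = -72
(p + t)² = (4/15 - 72)² = (-1076/15)² = 1157776/225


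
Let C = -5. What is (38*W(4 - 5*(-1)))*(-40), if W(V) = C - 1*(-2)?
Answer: 4560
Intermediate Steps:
W(V) = -3 (W(V) = -5 - 1*(-2) = -5 + 2 = -3)
(38*W(4 - 5*(-1)))*(-40) = (38*(-3))*(-40) = -114*(-40) = 4560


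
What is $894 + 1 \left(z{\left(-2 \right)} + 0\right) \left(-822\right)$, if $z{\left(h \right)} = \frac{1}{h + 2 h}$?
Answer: $1031$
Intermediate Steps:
$z{\left(h \right)} = \frac{1}{3 h}$
$894 + 1 \left(z{\left(-2 \right)} + 0\right) \left(-822\right) = 894 + 1 \left(\frac{1}{3 \left(-2\right)} + 0\right) \left(-822\right) = 894 + 1 \left(\frac{1}{3} \left(- \frac{1}{2}\right) + 0\right) \left(-822\right) = 894 + 1 \left(- \frac{1}{6} + 0\right) \left(-822\right) = 894 + 1 \left(- \frac{1}{6}\right) \left(-822\right) = 894 - -137 = 894 + 137 = 1031$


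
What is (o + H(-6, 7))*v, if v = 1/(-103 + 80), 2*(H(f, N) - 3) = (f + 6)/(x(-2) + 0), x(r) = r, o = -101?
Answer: 98/23 ≈ 4.2609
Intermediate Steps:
H(f, N) = 3/2 - f/4 (H(f, N) = 3 + ((f + 6)/(-2 + 0))/2 = 3 + ((6 + f)/(-2))/2 = 3 + ((6 + f)*(-½))/2 = 3 + (-3 - f/2)/2 = 3 + (-3/2 - f/4) = 3/2 - f/4)
v = -1/23 (v = 1/(-23) = -1/23 ≈ -0.043478)
(o + H(-6, 7))*v = (-101 + (3/2 - ¼*(-6)))*(-1/23) = (-101 + (3/2 + 3/2))*(-1/23) = (-101 + 3)*(-1/23) = -98*(-1/23) = 98/23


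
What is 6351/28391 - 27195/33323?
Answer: -19326168/32623217 ≈ -0.59241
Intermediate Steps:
6351/28391 - 27195/33323 = 6351*(1/28391) - 27195*1/33323 = 219/979 - 27195/33323 = -19326168/32623217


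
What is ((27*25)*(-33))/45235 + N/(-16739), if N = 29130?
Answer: -338111355/151437733 ≈ -2.2327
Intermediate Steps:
((27*25)*(-33))/45235 + N/(-16739) = ((27*25)*(-33))/45235 + 29130/(-16739) = (675*(-33))*(1/45235) + 29130*(-1/16739) = -22275*1/45235 - 29130/16739 = -4455/9047 - 29130/16739 = -338111355/151437733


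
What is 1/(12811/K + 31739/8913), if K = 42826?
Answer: 16596006/64062559 ≈ 0.25906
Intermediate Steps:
1/(12811/K + 31739/8913) = 1/(12811/42826 + 31739/8913) = 1/(12811*(1/42826) + 31739*(1/8913)) = 1/(557/1862 + 31739/8913) = 1/(64062559/16596006) = 16596006/64062559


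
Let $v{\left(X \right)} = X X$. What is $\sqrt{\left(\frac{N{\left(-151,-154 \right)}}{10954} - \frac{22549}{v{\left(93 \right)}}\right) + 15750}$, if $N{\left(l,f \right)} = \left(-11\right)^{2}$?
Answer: $\frac{\sqrt{16342569390775982}}{1018722} \approx 125.49$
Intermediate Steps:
$v{\left(X \right)} = X^{2}$
$N{\left(l,f \right)} = 121$
$\sqrt{\left(\frac{N{\left(-151,-154 \right)}}{10954} - \frac{22549}{v{\left(93 \right)}}\right) + 15750} = \sqrt{\left(\frac{121}{10954} - \frac{22549}{93^{2}}\right) + 15750} = \sqrt{\left(121 \cdot \frac{1}{10954} - \frac{22549}{8649}\right) + 15750} = \sqrt{\left(\frac{121}{10954} - \frac{22549}{8649}\right) + 15750} = \sqrt{- \frac{245955217}{94741146} + 15750} = \sqrt{\frac{1491927094283}{94741146}} = \frac{\sqrt{16342569390775982}}{1018722}$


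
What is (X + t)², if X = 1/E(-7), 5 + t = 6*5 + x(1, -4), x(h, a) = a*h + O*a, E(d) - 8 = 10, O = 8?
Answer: 38809/324 ≈ 119.78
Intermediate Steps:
E(d) = 18 (E(d) = 8 + 10 = 18)
x(h, a) = 8*a + a*h (x(h, a) = a*h + 8*a = 8*a + a*h)
t = -11 (t = -5 + (6*5 - 4*(8 + 1)) = -5 + (30 - 4*9) = -5 + (30 - 36) = -5 - 6 = -11)
X = 1/18 ≈ 0.055556
(X + t)² = (1/18 - 11)² = (-197/18)² = 38809/324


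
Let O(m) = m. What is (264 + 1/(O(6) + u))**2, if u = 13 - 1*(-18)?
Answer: 95433361/1369 ≈ 69710.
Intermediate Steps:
u = 31 (u = 13 + 18 = 31)
(264 + 1/(O(6) + u))**2 = (264 + 1/(6 + 31))**2 = (264 + 1/37)**2 = (9769/37)**2 = 95433361/1369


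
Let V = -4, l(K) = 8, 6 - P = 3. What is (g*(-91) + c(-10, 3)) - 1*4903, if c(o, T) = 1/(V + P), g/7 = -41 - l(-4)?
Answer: 26309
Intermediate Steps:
P = 3 (P = 6 - 1*3 = 6 - 3 = 3)
g = -343 (g = 7*(-41 - 1*8) = 7*(-41 - 8) = 7*(-49) = -343)
c(o, T) = -1 (c(o, T) = 1/(-4 + 3) = 1/(-1) = -1)
(g*(-91) + c(-10, 3)) - 1*4903 = (-343*(-91) - 1) - 1*4903 = (31213 - 1) - 4903 = 31212 - 4903 = 26309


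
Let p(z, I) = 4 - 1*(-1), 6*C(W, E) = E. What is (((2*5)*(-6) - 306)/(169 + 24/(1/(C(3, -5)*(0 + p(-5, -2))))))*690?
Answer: -3660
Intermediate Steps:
C(W, E) = E/6
p(z, I) = 5 (p(z, I) = 4 + 1 = 5)
(((2*5)*(-6) - 306)/(169 + 24/(1/(C(3, -5)*(0 + p(-5, -2))))))*690 = (((2*5)*(-6) - 306)/(169 + 24/(1/(((⅙)*(-5))*(0 + 5)))))*690 = ((10*(-6) - 306)/(169 + 24/(1/(-⅚*5))))*690 = ((-60 - 306)/(169 + 24/(1/(-25/6))))*690 = -366/(169 + 24/(-6/25))*690 = -366/(169 + 24*(-25/6))*690 = -366/(169 - 100)*690 = -366/69*690 = -366*1/69*690 = -122/23*690 = -3660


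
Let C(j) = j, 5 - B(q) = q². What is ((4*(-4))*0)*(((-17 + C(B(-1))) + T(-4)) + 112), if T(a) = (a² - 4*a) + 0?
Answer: 0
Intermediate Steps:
B(q) = 5 - q²
T(a) = a² - 4*a
((4*(-4))*0)*(((-17 + C(B(-1))) + T(-4)) + 112) = ((4*(-4))*0)*(((-17 + (5 - 1*(-1)²)) - 4*(-4 - 4)) + 112) = (-16*0)*(((-17 + (5 - 1*1)) - 4*(-8)) + 112) = 0*(((-17 + (5 - 1)) + 32) + 112) = 0*(((-17 + 4) + 32) + 112) = 0*((-13 + 32) + 112) = 0*(19 + 112) = 0*131 = 0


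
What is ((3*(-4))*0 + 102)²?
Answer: 10404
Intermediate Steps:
((3*(-4))*0 + 102)² = (-12*0 + 102)² = (0 + 102)² = 102² = 10404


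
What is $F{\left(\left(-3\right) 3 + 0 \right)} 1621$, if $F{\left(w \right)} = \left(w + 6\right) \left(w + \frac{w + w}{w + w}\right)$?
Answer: $38904$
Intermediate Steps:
$F{\left(w \right)} = \left(1 + w\right) \left(6 + w\right)$ ($F{\left(w \right)} = \left(6 + w\right) \left(w + \frac{2 w}{2 w}\right) = \left(6 + w\right) \left(w + 2 w \frac{1}{2 w}\right) = \left(6 + w\right) \left(w + 1\right) = \left(6 + w\right) \left(1 + w\right) = \left(1 + w\right) \left(6 + w\right)$)
$F{\left(\left(-3\right) 3 + 0 \right)} 1621 = \left(6 + \left(\left(-3\right) 3 + 0\right)^{2} + 7 \left(\left(-3\right) 3 + 0\right)\right) 1621 = \left(6 + \left(-9 + 0\right)^{2} + 7 \left(-9 + 0\right)\right) 1621 = \left(6 + \left(-9\right)^{2} + 7 \left(-9\right)\right) 1621 = \left(6 + 81 - 63\right) 1621 = 24 \cdot 1621 = 38904$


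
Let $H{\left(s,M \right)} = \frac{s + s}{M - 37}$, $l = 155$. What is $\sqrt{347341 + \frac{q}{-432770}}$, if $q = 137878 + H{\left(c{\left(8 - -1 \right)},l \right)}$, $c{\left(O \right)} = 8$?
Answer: $\frac{\sqrt{2264508578076382326}}{2553343} \approx 589.36$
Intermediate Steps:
$H{\left(s,M \right)} = \frac{2 s}{-37 + M}$
$q = \frac{8134810}{59}$ ($q = 137878 + 2 \cdot 8 \frac{1}{-37 + 155} = 137878 + 2 \cdot 8 \cdot \frac{1}{118} = 137878 + \frac{8}{59} = \frac{8134810}{59} \approx 1.3788 \cdot 10^{5}$)
$\sqrt{347341 + \frac{q}{-432770}} = \sqrt{347341 + \frac{8134810}{59 \left(-432770\right)}} = \sqrt{347341 + \frac{8134810}{59} \left(- \frac{1}{432770}\right)} = \sqrt{347341 - \frac{813481}{2553343}} = \sqrt{\frac{886879897482}{2553343}} = \frac{\sqrt{2264508578076382326}}{2553343}$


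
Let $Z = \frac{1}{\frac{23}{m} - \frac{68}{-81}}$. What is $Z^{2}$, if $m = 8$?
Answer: $\frac{419904}{5793649} \approx 0.072477$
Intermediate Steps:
$Z = \frac{648}{2407}$ ($Z = \frac{1}{\frac{23}{8} - \frac{68}{-81}} = \frac{1}{23 \cdot \frac{1}{8} - - \frac{68}{81}} = \frac{1}{\frac{23}{8} + \frac{68}{81}} = \frac{1}{\frac{2407}{648}} = \frac{648}{2407} \approx 0.26921$)
$Z^{2} = \left(\frac{648}{2407}\right)^{2} = \frac{419904}{5793649}$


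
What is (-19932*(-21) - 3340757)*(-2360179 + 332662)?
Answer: 5924779764645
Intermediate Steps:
(-19932*(-21) - 3340757)*(-2360179 + 332662) = (418572 - 3340757)*(-2027517) = -2922185*(-2027517) = 5924779764645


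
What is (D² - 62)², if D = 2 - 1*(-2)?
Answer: 2116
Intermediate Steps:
D = 4 (D = 2 + 2 = 4)
(D² - 62)² = (4² - 62)² = (16 - 62)² = (-46)² = 2116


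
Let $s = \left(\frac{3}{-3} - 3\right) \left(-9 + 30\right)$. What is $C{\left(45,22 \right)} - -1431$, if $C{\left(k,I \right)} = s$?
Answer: $1347$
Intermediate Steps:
$s = -84$ ($s = \left(3 \left(- \frac{1}{3}\right) - 3\right) 21 = \left(-1 - 3\right) 21 = \left(-4\right) 21 = -84$)
$C{\left(k,I \right)} = -84$
$C{\left(45,22 \right)} - -1431 = -84 - -1431 = -84 + 1431 = 1347$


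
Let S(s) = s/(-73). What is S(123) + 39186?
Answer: 2860455/73 ≈ 39184.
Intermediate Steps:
S(s) = -s/73 (S(s) = s*(-1/73) = -s/73)
S(123) + 39186 = -1/73*123 + 39186 = -123/73 + 39186 = 2860455/73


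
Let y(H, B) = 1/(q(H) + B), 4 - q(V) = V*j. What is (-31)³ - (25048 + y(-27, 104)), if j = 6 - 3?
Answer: -10364572/189 ≈ -54839.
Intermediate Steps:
j = 3
q(V) = 4 - 3*V (q(V) = 4 - V*3 = 4 - 3*V)
y(H, B) = 1/(4 + B - 3*H) (y(H, B) = 1/((4 - 3*H) + B) = 1/(4 + B - 3*H))
(-31)³ - (25048 + y(-27, 104)) = (-31)³ - (25048 + 1/(4 + 104 - 3*(-27))) = -29791 - (25048 + 1/(4 + 104 + 81)) = -29791 - (25048 + 1/189) = -29791 - 1*4734073/189 = -29791 - 4734073/189 = -10364572/189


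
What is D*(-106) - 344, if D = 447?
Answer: -47726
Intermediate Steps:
D*(-106) - 344 = 447*(-106) - 344 = -47382 - 344 = -47726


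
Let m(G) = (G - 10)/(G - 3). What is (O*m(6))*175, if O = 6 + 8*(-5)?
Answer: 23800/3 ≈ 7933.3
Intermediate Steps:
m(G) = (-10 + G)/(-3 + G)
O = -34 (O = 6 - 40 = -34)
(O*m(6))*175 = -34*(-10 + 6)/(-3 + 6)*175 = -34*(-4)/3*175 = -34*(-4/3)*175 = (136/3)*175 = 23800/3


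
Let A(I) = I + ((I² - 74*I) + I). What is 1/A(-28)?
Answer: 1/2800 ≈ 0.00035714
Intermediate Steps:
A(I) = I² - 72*I (A(I) = I + (I² - 73*I) = I² - 72*I)
1/A(-28) = 1/(-28*(-72 - 28)) = 1/(-28*(-100)) = 1/2800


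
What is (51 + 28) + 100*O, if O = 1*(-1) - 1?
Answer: -121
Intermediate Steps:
O = -2 (O = -1 - 1 = -2)
(51 + 28) + 100*O = (51 + 28) + 100*(-2) = 79 - 200 = -121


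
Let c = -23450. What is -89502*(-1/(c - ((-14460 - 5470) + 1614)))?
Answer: -44751/2567 ≈ -17.433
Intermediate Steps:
-89502*(-1/(c - ((-14460 - 5470) + 1614))) = -89502*(-1/(-23450 - ((-14460 - 5470) + 1614))) = -89502*(-1/(-23450 - (-19930 + 1614))) = -89502*(-1/(-23450 - 1*(-18316))) = -89502*(-1/(-23450 + 18316)) = -89502/((-1*(-5134))) = -89502/5134 = -89502*1/5134 = -44751/2567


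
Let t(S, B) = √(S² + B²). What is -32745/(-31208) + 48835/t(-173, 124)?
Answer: 32745/31208 + 9767*√45305/9061 ≈ 230.48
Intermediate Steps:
t(S, B) = √(B² + S²)
-32745/(-31208) + 48835/t(-173, 124) = -32745/(-31208) + 48835/(√(124² + (-173)²)) = -32745*(-1/31208) + 48835/(√(15376 + 29929)) = 32745/31208 + 48835/(√45305) = 32745/31208 + 48835*(√45305/45305) = 32745/31208 + 9767*√45305/9061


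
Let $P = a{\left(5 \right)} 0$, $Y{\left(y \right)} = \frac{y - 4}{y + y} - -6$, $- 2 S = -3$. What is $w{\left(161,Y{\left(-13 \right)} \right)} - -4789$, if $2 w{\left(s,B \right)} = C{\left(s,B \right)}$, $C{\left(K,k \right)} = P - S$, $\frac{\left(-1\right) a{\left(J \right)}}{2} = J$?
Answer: $\frac{19153}{4} \approx 4788.3$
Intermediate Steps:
$S = \frac{3}{2}$ ($S = \left(- \frac{1}{2}\right) \left(-3\right) = \frac{3}{2} \approx 1.5$)
$a{\left(J \right)} = - 2 J$
$Y{\left(y \right)} = 6 + \frac{-4 + y}{2 y}$ ($Y{\left(y \right)} = \frac{-4 + y}{2 y} + 6 = 6 + \frac{-4 + y}{2 y}$)
$P = 0$ ($P = \left(-2\right) 5 \cdot 0 = \left(-10\right) 0 = 0$)
$C{\left(K,k \right)} = - \frac{3}{2}$ ($C{\left(K,k \right)} = 0 - \frac{3}{2} = - \frac{3}{2}$)
$w{\left(s,B \right)} = - \frac{3}{4}$ ($w{\left(s,B \right)} = \frac{1}{2} \left(- \frac{3}{2}\right) = - \frac{3}{4}$)
$w{\left(161,Y{\left(-13 \right)} \right)} - -4789 = - \frac{3}{4} - -4789 = - \frac{3}{4} + 4789 = \frac{19153}{4}$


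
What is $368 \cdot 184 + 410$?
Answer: $68122$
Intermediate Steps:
$368 \cdot 184 + 410 = 67712 + 410 = 68122$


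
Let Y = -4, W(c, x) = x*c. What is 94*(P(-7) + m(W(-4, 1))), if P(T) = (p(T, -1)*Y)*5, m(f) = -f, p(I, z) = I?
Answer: 13536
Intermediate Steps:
W(c, x) = c*x
P(T) = -20*T (P(T) = (T*(-4))*5 = -4*T*5 = -20*T)
94*(P(-7) + m(W(-4, 1))) = 94*(-20*(-7) - (-4)) = 94*(140 - 1*(-4)) = 94*(140 + 4) = 94*144 = 13536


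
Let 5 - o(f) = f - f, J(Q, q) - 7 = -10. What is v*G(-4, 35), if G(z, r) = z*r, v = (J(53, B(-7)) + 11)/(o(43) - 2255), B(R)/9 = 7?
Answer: 112/225 ≈ 0.49778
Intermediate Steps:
B(R) = 63 (B(R) = 9*7 = 63)
J(Q, q) = -3 (J(Q, q) = 7 - 10 = -3)
o(f) = 5 (o(f) = 5 - (f - f) = 5 - 1*0 = 5 + 0 = 5)
v = -4/1125 (v = (-3 + 11)/(5 - 2255) = 8/(-2250) = 8*(-1/2250) = -4/1125 ≈ -0.0035556)
G(z, r) = r*z
v*G(-4, 35) = -28*(-4)/225 = -4/1125*(-140) = 112/225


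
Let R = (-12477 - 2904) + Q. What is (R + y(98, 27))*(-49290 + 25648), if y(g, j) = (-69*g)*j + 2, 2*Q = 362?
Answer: 4675725624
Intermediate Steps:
Q = 181 (Q = (1/2)*362 = 181)
y(g, j) = 2 - 69*g*j (y(g, j) = -69*g*j + 2 = 2 - 69*g*j)
R = -15200 (R = (-12477 - 2904) + 181 = -15381 + 181 = -15200)
(R + y(98, 27))*(-49290 + 25648) = (-15200 + (2 - 69*98*27))*(-49290 + 25648) = (-15200 + (2 - 182574))*(-23642) = (-15200 - 182572)*(-23642) = -197772*(-23642) = 4675725624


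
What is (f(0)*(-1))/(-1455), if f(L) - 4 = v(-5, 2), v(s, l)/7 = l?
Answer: 6/485 ≈ 0.012371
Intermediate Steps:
v(s, l) = 7*l
f(L) = 18 (f(L) = 4 + 7*2 = 4 + 14 = 18)
(f(0)*(-1))/(-1455) = (18*(-1))/(-1455) = -18*(-1/1455) = 6/485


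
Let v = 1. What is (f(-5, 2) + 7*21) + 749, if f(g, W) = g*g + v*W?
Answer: 923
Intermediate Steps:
f(g, W) = W + g² (f(g, W) = g*g + 1*W = g² + W = W + g²)
(f(-5, 2) + 7*21) + 749 = ((2 + (-5)²) + 7*21) + 749 = ((2 + 25) + 147) + 749 = (27 + 147) + 749 = 174 + 749 = 923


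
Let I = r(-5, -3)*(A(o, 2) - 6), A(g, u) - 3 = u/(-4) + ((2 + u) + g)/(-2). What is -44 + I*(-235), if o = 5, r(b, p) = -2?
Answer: -3804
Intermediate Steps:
A(g, u) = 2 - 3*u/4 - g/2 (A(g, u) = 3 + (u/(-4) + ((2 + u) + g)/(-2)) = 3 + (u*(-¼) + (2 + g + u)*(-½)) = 3 + (-u/4 + (-1 - g/2 - u/2)) = 3 + (-1 - 3*u/4 - g/2) = 2 - 3*u/4 - g/2)
I = 16 (I = -2*((2 - ¾*2 - ½*5) - 6) = -2*((2 - 3/2 - 5/2) - 6) = -2*(-2 - 6) = -2*(-8) = 16)
-44 + I*(-235) = -44 + 16*(-235) = -44 - 3760 = -3804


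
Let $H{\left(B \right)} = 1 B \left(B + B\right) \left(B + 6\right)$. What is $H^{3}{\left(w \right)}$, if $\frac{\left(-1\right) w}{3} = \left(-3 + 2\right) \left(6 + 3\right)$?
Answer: $111381840905544$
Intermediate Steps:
$w = 27$ ($w = - 3 \left(-3 + 2\right) \left(6 + 3\right) = - 3 \left(\left(-1\right) 9\right) = \left(-3\right) \left(-9\right) = 27$)
$H{\left(B \right)} = 2 B^{2} \left(6 + B\right)$ ($H{\left(B \right)} = B 2 B \left(6 + B\right) = 2 B^{2} \left(6 + B\right)$)
$H^{3}{\left(w \right)} = \left(2 \cdot 27^{2} \left(6 + 27\right)\right)^{3} = \left(2 \cdot 729 \cdot 33\right)^{3} = 48114^{3} = 111381840905544$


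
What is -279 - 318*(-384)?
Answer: 121833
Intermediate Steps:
-279 - 318*(-384) = -279 + 122112 = 121833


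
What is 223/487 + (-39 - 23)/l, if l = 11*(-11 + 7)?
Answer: 20003/10714 ≈ 1.8670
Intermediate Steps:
l = -44 (l = 11*(-4) = -44)
223/487 + (-39 - 23)/l = 223/487 + (-39 - 23)/(-44) = 223*(1/487) - 62*(-1/44) = 223/487 + 31/22 = 20003/10714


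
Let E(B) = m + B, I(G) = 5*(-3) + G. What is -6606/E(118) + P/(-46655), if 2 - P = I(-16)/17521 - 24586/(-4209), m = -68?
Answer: -2272868490780232/17203072256475 ≈ -132.12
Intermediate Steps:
I(G) = -15 + G
E(B) = -68 + B
P = -283149049/73745889 (P = 2 - ((-15 - 16)/17521 - 24586/(-4209)) = 2 - (-31*1/17521 - 24586*(-1/4209)) = 2 - (-31/17521 + 24586/4209) = 2 - 1*430640827/73745889 = 2 - 430640827/73745889 = -283149049/73745889 ≈ -3.8395)
-6606/E(118) + P/(-46655) = -6606/(-68 + 118) - 283149049/73745889/(-46655) = -6606/50 - 283149049/73745889*(-1/46655) = -6606*1/50 + 283149049/3440614451295 = -3303/25 + 283149049/3440614451295 = -2272868490780232/17203072256475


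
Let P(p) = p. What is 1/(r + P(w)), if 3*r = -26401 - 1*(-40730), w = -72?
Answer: 3/14113 ≈ 0.00021257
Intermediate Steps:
r = 14329/3 (r = (-26401 - 1*(-40730))/3 = (-26401 + 40730)/3 = (1/3)*14329 = 14329/3 ≈ 4776.3)
1/(r + P(w)) = 1/(14329/3 - 72) = 1/(14113/3) = 3/14113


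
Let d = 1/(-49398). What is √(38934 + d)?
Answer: √95005282987938/49398 ≈ 197.32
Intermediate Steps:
d = -1/49398 ≈ -2.0244e-5
√(38934 + d) = √(38934 - 1/49398) = √(1923261731/49398) = √95005282987938/49398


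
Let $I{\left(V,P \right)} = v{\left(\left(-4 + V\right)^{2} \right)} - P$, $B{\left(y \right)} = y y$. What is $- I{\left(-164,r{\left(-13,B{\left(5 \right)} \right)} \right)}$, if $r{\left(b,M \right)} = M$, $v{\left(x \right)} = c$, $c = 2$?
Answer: $23$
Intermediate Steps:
$B{\left(y \right)} = y^{2}$
$v{\left(x \right)} = 2$
$I{\left(V,P \right)} = 2 - P$
$- I{\left(-164,r{\left(-13,B{\left(5 \right)} \right)} \right)} = - (2 - 5^{2}) = - (2 - 25) = \left(-1\right) \left(-23\right) = 23$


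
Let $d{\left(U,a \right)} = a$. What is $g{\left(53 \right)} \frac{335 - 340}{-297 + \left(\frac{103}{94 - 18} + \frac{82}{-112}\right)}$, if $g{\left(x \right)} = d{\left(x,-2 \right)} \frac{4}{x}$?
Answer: $- \frac{8512}{3342657} \approx -0.0025465$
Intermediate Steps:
$g{\left(x \right)} = - \frac{8}{x}$ ($g{\left(x \right)} = - 2 \frac{4}{x} = - \frac{8}{x}$)
$g{\left(53 \right)} \frac{335 - 340}{-297 + \left(\frac{103}{94 - 18} + \frac{82}{-112}\right)} = - \frac{8}{53} \frac{335 - 340}{-297 + \left(\frac{103}{94 - 18} + \frac{82}{-112}\right)} = \left(-8\right) \frac{1}{53} \left(- \frac{5}{-297 + \left(\frac{103}{76} + 82 \left(- \frac{1}{112}\right)\right)}\right) = - \frac{8 \left(- \frac{5}{-297 + \left(103 \cdot \frac{1}{76} - \frac{41}{56}\right)}\right)}{53} = - \frac{8 \left(- \frac{5}{-297 + \left(\frac{103}{76} - \frac{41}{56}\right)}\right)}{53} = - \frac{8 \left(- \frac{5}{-297 + \frac{663}{1064}}\right)}{53} = - \frac{8 \left(- \frac{5}{- \frac{315345}{1064}}\right)}{53} = - \frac{8 \left(\left(-5\right) \left(- \frac{1064}{315345}\right)\right)}{53} = \left(- \frac{8}{53}\right) \frac{1064}{63069} = - \frac{8512}{3342657}$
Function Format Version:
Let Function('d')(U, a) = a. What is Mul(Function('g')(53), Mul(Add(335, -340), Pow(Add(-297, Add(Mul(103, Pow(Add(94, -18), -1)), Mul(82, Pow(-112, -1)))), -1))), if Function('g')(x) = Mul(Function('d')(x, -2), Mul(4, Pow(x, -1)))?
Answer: Rational(-8512, 3342657) ≈ -0.0025465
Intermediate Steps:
Function('g')(x) = Mul(-8, Pow(x, -1)) (Function('g')(x) = Mul(-2, Mul(4, Pow(x, -1))) = Mul(-8, Pow(x, -1)))
Mul(Function('g')(53), Mul(Add(335, -340), Pow(Add(-297, Add(Mul(103, Pow(Add(94, -18), -1)), Mul(82, Pow(-112, -1)))), -1))) = Mul(Mul(-8, Pow(53, -1)), Mul(Add(335, -340), Pow(Add(-297, Add(Mul(103, Pow(Add(94, -18), -1)), Mul(82, Pow(-112, -1)))), -1))) = Mul(Mul(-8, Rational(1, 53)), Mul(-5, Pow(Add(-297, Add(Mul(103, Pow(76, -1)), Mul(82, Rational(-1, 112)))), -1))) = Mul(Rational(-8, 53), Mul(-5, Pow(Add(-297, Add(Mul(103, Rational(1, 76)), Rational(-41, 56))), -1))) = Mul(Rational(-8, 53), Mul(-5, Pow(Add(-297, Add(Rational(103, 76), Rational(-41, 56))), -1))) = Mul(Rational(-8, 53), Mul(-5, Pow(Add(-297, Rational(663, 1064)), -1))) = Mul(Rational(-8, 53), Mul(-5, Pow(Rational(-315345, 1064), -1))) = Mul(Rational(-8, 53), Mul(-5, Rational(-1064, 315345))) = Mul(Rational(-8, 53), Rational(1064, 63069)) = Rational(-8512, 3342657)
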